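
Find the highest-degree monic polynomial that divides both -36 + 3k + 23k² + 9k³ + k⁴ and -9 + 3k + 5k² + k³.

-9 + 3k + 5k² + k³

By polynomial division,
  k⁴ + 9k³ + 23k² + 3k - 36 = (k + 4)(k³ + 5k² + 3k - 9) + (0)
The last nonzero remainder k³ + 5k² + 3k - 9 is already monic.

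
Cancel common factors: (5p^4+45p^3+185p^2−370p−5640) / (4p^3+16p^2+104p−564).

(5p^2+10p−120)/(4p−12)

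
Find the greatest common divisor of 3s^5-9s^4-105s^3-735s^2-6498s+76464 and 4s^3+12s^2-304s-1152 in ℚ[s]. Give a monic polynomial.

Apply the Euclidean algorithm:
  3s^5-9s^4-105s^3-735s^2-6498s+76464 = ((3/4)s^2-(9/2)s+177/4)(4s^3+12s^2-304s-1152) + (-1770s^2+1770s+127440)
  4s^3+12s^2-304s-1152 = (-(2/885)s-8/885)(-1770s^2+1770s+127440) + (0)
Last nonzero remainder: -1770s^2+1770s+127440. Dividing through by -1770 gives the monic gcd s^2-s-72.

s^2-s-72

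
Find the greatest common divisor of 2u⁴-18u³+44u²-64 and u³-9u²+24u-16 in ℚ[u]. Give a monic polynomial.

u²-8u+16

Repeated division with remainder:
  2u⁴-18u³+44u²-64 = (2u)(u³-9u²+24u-16) + (-4u²+32u-64)
  u³-9u²+24u-16 = (-(1/4)u+1/4)(-4u²+32u-64) + (0)
Last nonzero remainder: -4u²+32u-64. Dividing through by -4 gives the monic gcd u²-8u+16.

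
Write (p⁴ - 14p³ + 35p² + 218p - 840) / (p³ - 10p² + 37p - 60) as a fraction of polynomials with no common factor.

(p³ - 9p² - 10p + 168)/(p² - 5p + 12)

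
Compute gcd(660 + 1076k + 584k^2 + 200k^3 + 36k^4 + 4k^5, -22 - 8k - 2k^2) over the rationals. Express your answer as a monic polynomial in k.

11 + 4k + k^2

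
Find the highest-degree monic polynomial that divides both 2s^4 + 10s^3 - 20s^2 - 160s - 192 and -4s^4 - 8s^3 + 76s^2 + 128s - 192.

Repeated division with remainder:
  2s^4 + 10s^3 - 20s^2 - 160s - 192 = (-1/2)(-4s^4 - 8s^3 + 76s^2 + 128s - 192) + (6s^3 + 18s^2 - 96s - 288)
  -4s^4 - 8s^3 + 76s^2 + 128s - 192 = (-(2/3)s + 2/3)(6s^3 + 18s^2 - 96s - 288) + (0)
Last nonzero remainder: 6s^3 + 18s^2 - 96s - 288. Dividing through by 6 gives the monic gcd s^3 + 3s^2 - 16s - 48.

s^3 + 3s^2 - 16s - 48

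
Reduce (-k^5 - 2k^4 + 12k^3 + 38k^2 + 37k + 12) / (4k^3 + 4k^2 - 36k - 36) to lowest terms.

Euclidean algorithm in ℚ[k]:
  -k^5 - 2k^4 + 12k^3 + 38k^2 + 37k + 12 = (-(1/4)k^2 - (1/4)k + 1)(4k^3 + 4k^2 - 36k - 36) + (16k^2 + 64k + 48)
  4k^3 + 4k^2 - 36k - 36 = ((1/4)k - 3/4)(16k^2 + 64k + 48) + (0)
Last nonzero remainder: 16k^2 + 64k + 48. Dividing through by 16 gives the monic gcd k^2 + 4k + 3.
Cancel k^2 + 4k + 3 from numerator and denominator to get the reduced form.

(-k^3 + 2k^2 + 7k + 4)/(4k - 12)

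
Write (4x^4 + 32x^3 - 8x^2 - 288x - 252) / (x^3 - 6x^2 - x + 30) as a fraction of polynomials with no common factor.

(4x^3 + 44x^2 + 124x + 84)/(x^2 - 3x - 10)

Euclidean algorithm in ℚ[x]:
  4x^4 + 32x^3 - 8x^2 - 288x - 252 = (4x + 56)(x^3 - 6x^2 - x + 30) + (332x^2 - 352x - 1932)
  x^3 - 6x^2 - x + 30 = ((1/332)x - 205/13778)(332x^2 - 352x - 1932) + (-(2880/6889)x + 8640/6889)
  332x^2 - 352x - 1932 = (-(571787/720)x - 1109129/720)(-(2880/6889)x + 8640/6889) + (0)
Last nonzero remainder: -(2880/6889)x + 8640/6889. Dividing through by -2880/6889 gives the monic gcd x - 3.
Cancel x - 3 from numerator and denominator to get the reduced form.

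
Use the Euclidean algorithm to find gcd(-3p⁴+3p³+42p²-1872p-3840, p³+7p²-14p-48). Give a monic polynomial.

Euclidean algorithm in ℚ[p]:
  -3p⁴+3p³+42p²-1872p-3840 = (-3p+24)(p³+7p²-14p-48) + (-168p²-1680p-2688)
  p³+7p²-14p-48 = (-(1/168)p+1/56)(-168p²-1680p-2688) + (0)
Last nonzero remainder: -168p²-1680p-2688. Dividing through by -168 gives the monic gcd p²+10p+16.

p²+10p+16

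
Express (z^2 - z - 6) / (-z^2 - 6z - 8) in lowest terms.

(-z + 3)/(z + 4)

By polynomial division,
  z^2 - z - 6 = (-1)(-z^2 - 6z - 8) + (-7z - 14)
  -z^2 - 6z - 8 = ((1/7)z + 4/7)(-7z - 14) + (0)
Last nonzero remainder: -7z - 14. Dividing through by -7 gives the monic gcd z + 2.
Cancel z + 2 from numerator and denominator to get the reduced form.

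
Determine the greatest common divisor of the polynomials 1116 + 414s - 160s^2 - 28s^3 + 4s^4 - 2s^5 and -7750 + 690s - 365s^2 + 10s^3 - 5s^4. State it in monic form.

Apply the Euclidean algorithm:
  -2s^5 + 4s^4 - 28s^3 - 160s^2 + 414s + 1116 = ((2/5)s)(-5s^4 + 10s^3 - 365s^2 + 690s - 7750) + (118s^3 - 436s^2 + 3514s + 1116)
  -5s^4 + 10s^3 - 365s^2 + 690s - 7750 = (-(5/118)s - 250/3481)(118s^3 - 436s^2 + 3514s + 1116) + (-(861250/3481)s^2 + (3445000/3481)s - 26698750/3481)
  118s^3 - 436s^2 + 3514s + 1116 = (-(205379/430625)s - 62658/430625)(-(861250/3481)s^2 + (3445000/3481)s - 26698750/3481) + (0)
Last nonzero remainder: -(861250/3481)s^2 + (3445000/3481)s - 26698750/3481. Dividing through by -861250/3481 gives the monic gcd s^2 - 4s + 31.

31 - 4s + s^2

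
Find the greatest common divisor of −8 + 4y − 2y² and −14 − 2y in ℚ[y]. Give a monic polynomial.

1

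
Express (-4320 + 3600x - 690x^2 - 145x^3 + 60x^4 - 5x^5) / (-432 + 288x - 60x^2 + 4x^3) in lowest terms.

Euclidean algorithm in ℚ[x]:
  -5x^5 + 60x^4 - 145x^3 - 690x^2 + 3600x - 4320 = (-(5/4)x^2 - (15/4)x - 5/2)(4x^3 - 60x^2 + 288x - 432) + (-300x^2 + 2700x - 5400)
  4x^3 - 60x^2 + 288x - 432 = (-(1/75)x + 2/25)(-300x^2 + 2700x - 5400) + (0)
Last nonzero remainder: -300x^2 + 2700x - 5400. Dividing through by -300 gives the monic gcd x^2 - 9x + 18.
Cancel x^2 - 9x + 18 from numerator and denominator to get the reduced form.

(-240 + 80x + 15x^2 - 5x^3)/(-24 + 4x)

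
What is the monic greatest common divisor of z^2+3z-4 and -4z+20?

1

By polynomial division,
  z^2+3z-4 = (-(1/4)z-2)(-4z+20) + (36)
  -4z+20 = (-(1/9)z+5/9)(36) + (0)
The last nonzero remainder is the constant 36, so the polynomials are coprime and gcd = 1.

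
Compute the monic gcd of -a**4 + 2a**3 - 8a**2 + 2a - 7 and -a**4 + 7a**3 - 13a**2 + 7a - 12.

a**2 + 1

Apply the Euclidean algorithm:
  -a**4 + 2a**3 - 8a**2 + 2a - 7 = (-a**4 + 7a**3 - 13a**2 + 7a - 12) + (-5a**3 + 5a**2 - 5a + 5)
  -a**4 + 7a**3 - 13a**2 + 7a - 12 = ((1/5)a - 6/5)(-5a**3 + 5a**2 - 5a + 5) + (-6a**2 - 6)
  -5a**3 + 5a**2 - 5a + 5 = ((5/6)a - 5/6)(-6a**2 - 6) + (0)
Last nonzero remainder: -6a**2 - 6. Dividing through by -6 gives the monic gcd a**2 + 1.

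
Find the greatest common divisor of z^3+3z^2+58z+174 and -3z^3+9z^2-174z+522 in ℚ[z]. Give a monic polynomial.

z^2+58

Apply the Euclidean algorithm:
  z^3+3z^2+58z+174 = (-1/3)(-3z^3+9z^2-174z+522) + (6z^2+348)
  -3z^3+9z^2-174z+522 = (-(1/2)z+3/2)(6z^2+348) + (0)
Last nonzero remainder: 6z^2+348. Dividing through by 6 gives the monic gcd z^2+58.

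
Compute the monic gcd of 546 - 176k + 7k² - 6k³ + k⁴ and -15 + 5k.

Euclidean algorithm in ℚ[k]:
  k⁴ - 6k³ + 7k² - 176k + 546 = ((1/5)k³ - (3/5)k² - (2/5)k - 182/5)(5k - 15) + (0)
Last nonzero remainder: 5k - 15. Dividing through by 5 gives the monic gcd k - 3.

-3 + k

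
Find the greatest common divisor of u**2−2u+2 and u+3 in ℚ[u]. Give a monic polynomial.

By polynomial division,
  u**2−2u+2 = (u−5)(u+3) + (17)
  u+3 = ((1/17)u+3/17)(17) + (0)
The last nonzero remainder is the constant 17, so the polynomials are coprime and gcd = 1.

1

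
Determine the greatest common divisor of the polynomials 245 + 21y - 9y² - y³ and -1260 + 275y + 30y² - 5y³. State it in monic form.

Euclidean algorithm in ℚ[y]:
  -y³ - 9y² + 21y + 245 = (1/5)(-5y³ + 30y² + 275y - 1260) + (-15y² - 34y + 497)
  -5y³ + 30y² + 275y - 1260 = ((1/3)y - 124/45)(-15y² - 34y + 497) + ((704/45)y + 4928/45)
  -15y² - 34y + 497 = (-(675/704)y + 3195/704)((704/45)y + 4928/45) + (0)
Last nonzero remainder: (704/45)y + 4928/45. Dividing through by 704/45 gives the monic gcd y + 7.

7 + y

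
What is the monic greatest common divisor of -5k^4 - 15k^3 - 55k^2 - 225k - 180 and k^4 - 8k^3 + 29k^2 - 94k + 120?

Repeated division with remainder:
  -5k^4 - 15k^3 - 55k^2 - 225k - 180 = (-5)(k^4 - 8k^3 + 29k^2 - 94k + 120) + (-55k^3 + 90k^2 - 695k + 420)
  k^4 - 8k^3 + 29k^2 - 94k + 120 = (-(1/55)k + 14/121)(-55k^3 + 90k^2 - 695k + 420) + ((720/121)k^2 - (720/121)k + 8640/121)
  -55k^3 + 90k^2 - 695k + 420 = (-(1331/144)k + 847/144)((720/121)k^2 - (720/121)k + 8640/121) + (0)
Last nonzero remainder: (720/121)k^2 - (720/121)k + 8640/121. Dividing through by 720/121 gives the monic gcd k^2 - k + 12.

k^2 - k + 12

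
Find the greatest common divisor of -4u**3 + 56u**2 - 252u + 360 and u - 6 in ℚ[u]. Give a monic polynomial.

Apply the Euclidean algorithm:
  -4u**3 + 56u**2 - 252u + 360 = (-4u**2 + 32u - 60)(u - 6) + (0)
The last nonzero remainder u - 6 is already monic.

u - 6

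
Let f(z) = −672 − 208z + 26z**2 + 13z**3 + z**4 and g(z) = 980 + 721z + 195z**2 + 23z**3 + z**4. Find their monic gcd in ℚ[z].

28 + 11z + z**2

Repeated division with remainder:
  z**4 + 13z**3 + 26z**2 − 208z − 672 = (z**4 + 23z**3 + 195z**2 + 721z + 980) + (−10z**3 − 169z**2 − 929z − 1652)
  z**4 + 23z**3 + 195z**2 + 721z + 980 = (−(1/10)z − 61/100)(−10z**3 − 169z**2 − 929z − 1652) + (−(99/100)z**2 − (1089/100)z − 693/25)
  −10z**3 − 169z**2 − 929z − 1652 = ((1000/99)z + 5900/99)(−(99/100)z**2 − (1089/100)z − 693/25) + (0)
Last nonzero remainder: −(99/100)z**2 − (1089/100)z − 693/25. Dividing through by −99/100 gives the monic gcd z**2 + 11z + 28.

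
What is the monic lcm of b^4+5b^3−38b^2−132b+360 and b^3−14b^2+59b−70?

b^5−2b^4−73b^3+134b^2+1284b−2520

Repeated division with remainder:
  b^4+5b^3−38b^2−132b+360 = (b+19)(b^3−14b^2+59b−70) + (169b^2−1183b+1690)
  b^3−14b^2+59b−70 = ((1/169)b−7/169)(169b^2−1183b+1690) + (0)
Last nonzero remainder: 169b^2−1183b+1690. Dividing through by 169 gives the monic gcd b^2−7b+10.
Then lcm(f, g) = f·g / gcd(f, g); expanding and making the result monic gives the answer.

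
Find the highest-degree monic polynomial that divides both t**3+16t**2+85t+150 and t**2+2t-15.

t+5

Apply the Euclidean algorithm:
  t**3+16t**2+85t+150 = (t+14)(t**2+2t-15) + (72t+360)
  t**2+2t-15 = ((1/72)t-1/24)(72t+360) + (0)
Last nonzero remainder: 72t+360. Dividing through by 72 gives the monic gcd t+5.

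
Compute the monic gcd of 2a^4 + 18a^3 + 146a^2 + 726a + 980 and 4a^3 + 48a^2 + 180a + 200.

a^2 + 7a + 10

Apply the Euclidean algorithm:
  2a^4 + 18a^3 + 146a^2 + 726a + 980 = ((1/2)a - 3/2)(4a^3 + 48a^2 + 180a + 200) + (128a^2 + 896a + 1280)
  4a^3 + 48a^2 + 180a + 200 = ((1/32)a + 5/32)(128a^2 + 896a + 1280) + (0)
Last nonzero remainder: 128a^2 + 896a + 1280. Dividing through by 128 gives the monic gcd a^2 + 7a + 10.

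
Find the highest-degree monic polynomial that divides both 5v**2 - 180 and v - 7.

1

By polynomial division,
  5v**2 - 180 = (5v + 35)(v - 7) + (65)
  v - 7 = ((1/65)v - 7/65)(65) + (0)
The last nonzero remainder is the constant 65, so the polynomials are coprime and gcd = 1.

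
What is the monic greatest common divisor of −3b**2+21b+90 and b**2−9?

b+3

By polynomial division,
  −3b**2+21b+90 = (−3)(b**2−9) + (21b+63)
  b**2−9 = ((1/21)b−1/7)(21b+63) + (0)
Last nonzero remainder: 21b+63. Dividing through by 21 gives the monic gcd b+3.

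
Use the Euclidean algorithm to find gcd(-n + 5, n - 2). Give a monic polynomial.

1

Apply the Euclidean algorithm:
  -n + 5 = (-1)(n - 2) + (3)
  n - 2 = ((1/3)n - 2/3)(3) + (0)
The last nonzero remainder is the constant 3, so the polynomials are coprime and gcd = 1.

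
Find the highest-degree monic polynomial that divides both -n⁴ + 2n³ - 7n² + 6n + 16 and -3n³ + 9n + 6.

Euclidean algorithm in ℚ[n]:
  -n⁴ + 2n³ - 7n² + 6n + 16 = ((1/3)n - 2/3)(-3n³ + 9n + 6) + (-10n² + 10n + 20)
  -3n³ + 9n + 6 = ((3/10)n + 3/10)(-10n² + 10n + 20) + (0)
Last nonzero remainder: -10n² + 10n + 20. Dividing through by -10 gives the monic gcd n² - n - 2.

n² - n - 2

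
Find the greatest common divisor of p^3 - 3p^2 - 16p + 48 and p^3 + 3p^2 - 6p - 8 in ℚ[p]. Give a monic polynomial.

Euclidean algorithm in ℚ[p]:
  p^3 - 3p^2 - 16p + 48 = (p^3 + 3p^2 - 6p - 8) + (-6p^2 - 10p + 56)
  p^3 + 3p^2 - 6p - 8 = (-(1/6)p - 2/9)(-6p^2 - 10p + 56) + ((10/9)p + 40/9)
  -6p^2 - 10p + 56 = (-(27/5)p + 63/5)((10/9)p + 40/9) + (0)
Last nonzero remainder: (10/9)p + 40/9. Dividing through by 10/9 gives the monic gcd p + 4.

p + 4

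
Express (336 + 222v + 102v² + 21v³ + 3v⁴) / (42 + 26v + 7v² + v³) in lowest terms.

Repeated division with remainder:
  3v⁴ + 21v³ + 102v² + 222v + 336 = (3v)(v³ + 7v² + 26v + 42) + (24v² + 96v + 336)
  v³ + 7v² + 26v + 42 = ((1/24)v + 1/8)(24v² + 96v + 336) + (0)
Last nonzero remainder: 24v² + 96v + 336. Dividing through by 24 gives the monic gcd v² + 4v + 14.
Cancel v² + 4v + 14 from numerator and denominator to get the reduced form.

(24 + 9v + 3v²)/(3 + v)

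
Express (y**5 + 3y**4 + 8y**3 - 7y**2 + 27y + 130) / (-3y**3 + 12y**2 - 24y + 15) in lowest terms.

(-y**3 - 6y**2 - 21y - 26)/(3y - 3)

By polynomial division,
  y**5 + 3y**4 + 8y**3 - 7y**2 + 27y + 130 = (-(1/3)y**2 - (7/3)y - 28/3)(-3y**3 + 12y**2 - 24y + 15) + (54y**2 - 162y + 270)
  -3y**3 + 12y**2 - 24y + 15 = (-(1/18)y + 1/18)(54y**2 - 162y + 270) + (0)
Last nonzero remainder: 54y**2 - 162y + 270. Dividing through by 54 gives the monic gcd y**2 - 3y + 5.
Cancel y**2 - 3y + 5 from numerator and denominator to get the reduced form.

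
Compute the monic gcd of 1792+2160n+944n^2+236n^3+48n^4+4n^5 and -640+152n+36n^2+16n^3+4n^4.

16+n+n^2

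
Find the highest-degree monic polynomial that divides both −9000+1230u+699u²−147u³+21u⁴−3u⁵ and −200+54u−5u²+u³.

−200+54u−5u²+u³

By polynomial division,
  −3u⁵+21u⁴−147u³+699u²+1230u−9000 = (−3u²+6u+45)(u³−5u²+54u−200) + (0)
The last nonzero remainder u³−5u²+54u−200 is already monic.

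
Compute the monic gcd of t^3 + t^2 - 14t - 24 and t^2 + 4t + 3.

t + 3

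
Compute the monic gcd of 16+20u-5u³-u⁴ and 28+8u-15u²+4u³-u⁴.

Euclidean algorithm in ℚ[u]:
  -u⁴-5u³+20u+16 = (-u⁴+4u³-15u²+8u+28) + (-9u³+15u²+12u-12)
  -u⁴+4u³-15u²+8u+28 = ((1/9)u-7/27)(-9u³+15u²+12u-12) + (-(112/9)u²+(112/9)u+224/9)
  -9u³+15u²+12u-12 = ((81/112)u-27/56)(-(112/9)u²+(112/9)u+224/9) + (0)
Last nonzero remainder: -(112/9)u²+(112/9)u+224/9. Dividing through by -112/9 gives the monic gcd u²-u-2.

-2-u+u²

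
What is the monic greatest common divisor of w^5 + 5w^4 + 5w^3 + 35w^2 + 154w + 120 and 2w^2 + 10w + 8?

w^2 + 5w + 4

By polynomial division,
  w^5 + 5w^4 + 5w^3 + 35w^2 + 154w + 120 = ((1/2)w^3 + (1/2)w + 15)(2w^2 + 10w + 8) + (0)
Last nonzero remainder: 2w^2 + 10w + 8. Dividing through by 2 gives the monic gcd w^2 + 5w + 4.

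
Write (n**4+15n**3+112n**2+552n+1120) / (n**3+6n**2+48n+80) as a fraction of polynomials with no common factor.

(n**2+11n+28)/(n+2)

Repeated division with remainder:
  n**4+15n**3+112n**2+552n+1120 = (n+9)(n**3+6n**2+48n+80) + (10n**2+40n+400)
  n**3+6n**2+48n+80 = ((1/10)n+1/5)(10n**2+40n+400) + (0)
Last nonzero remainder: 10n**2+40n+400. Dividing through by 10 gives the monic gcd n**2+4n+40.
Cancel n**2+4n+40 from numerator and denominator to get the reduced form.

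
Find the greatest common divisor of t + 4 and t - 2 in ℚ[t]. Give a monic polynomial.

By polynomial division,
  t + 4 = (t - 2) + (6)
  t - 2 = ((1/6)t - 1/3)(6) + (0)
The last nonzero remainder is the constant 6, so the polynomials are coprime and gcd = 1.

1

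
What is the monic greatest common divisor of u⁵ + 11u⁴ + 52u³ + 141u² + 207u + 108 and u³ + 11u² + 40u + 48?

u² + 7u + 12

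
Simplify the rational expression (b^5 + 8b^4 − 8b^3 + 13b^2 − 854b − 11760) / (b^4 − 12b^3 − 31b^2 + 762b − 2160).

(b^3 + 6b^2 + 28b + 245)/(b^2 − 14b + 45)

Euclidean algorithm in ℚ[b]:
  b^5 + 8b^4 − 8b^3 + 13b^2 − 854b − 11760 = (b + 20)(b^4 − 12b^3 − 31b^2 + 762b − 2160) + (263b^3 − 129b^2 − 13934b + 31440)
  b^4 − 12b^3 − 31b^2 + 762b − 2160 = ((1/263)b − 3027/69169)(263b^3 − 129b^2 − 13934b + 31440) + ((1129920/69169)b^2 + (2259840/69169)b − 54236160/69169)
  263b^3 − 129b^2 − 13934b + 31440 = ((18191447/1129920)b − 9061139/225984)((1129920/69169)b^2 + (2259840/69169)b − 54236160/69169) + (0)
Last nonzero remainder: (1129920/69169)b^2 + (2259840/69169)b − 54236160/69169. Dividing through by 1129920/69169 gives the monic gcd b^2 + 2b − 48.
Cancel b^2 + 2b − 48 from numerator and denominator to get the reduced form.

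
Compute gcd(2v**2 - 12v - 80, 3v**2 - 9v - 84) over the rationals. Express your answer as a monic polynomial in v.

Euclidean algorithm in ℚ[v]:
  2v**2 - 12v - 80 = (2/3)(3v**2 - 9v - 84) + (-6v - 24)
  3v**2 - 9v - 84 = (-(1/2)v + 7/2)(-6v - 24) + (0)
Last nonzero remainder: -6v - 24. Dividing through by -6 gives the monic gcd v + 4.

v + 4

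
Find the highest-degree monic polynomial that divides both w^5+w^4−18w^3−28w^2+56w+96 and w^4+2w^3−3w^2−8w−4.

By polynomial division,
  w^5+w^4−18w^3−28w^2+56w+96 = (w−1)(w^4+2w^3−3w^2−8w−4) + (−13w^3−23w^2+52w+92)
  w^4+2w^3−3w^2−8w−4 = (−(1/13)w−3/169)(−13w^3−23w^2+52w+92) + ((100/169)w^2−400/169)
  −13w^3−23w^2+52w+92 = (−(2197/100)w−3887/100)((100/169)w^2−400/169) + (0)
Last nonzero remainder: (100/169)w^2−400/169. Dividing through by 100/169 gives the monic gcd w^2−4.

w^2−4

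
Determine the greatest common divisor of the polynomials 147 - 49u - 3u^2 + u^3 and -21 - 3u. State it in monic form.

7 + u

Repeated division with remainder:
  u^3 - 3u^2 - 49u + 147 = (-(1/3)u^2 + (10/3)u - 7)(-3u - 21) + (0)
Last nonzero remainder: -3u - 21. Dividing through by -3 gives the monic gcd u + 7.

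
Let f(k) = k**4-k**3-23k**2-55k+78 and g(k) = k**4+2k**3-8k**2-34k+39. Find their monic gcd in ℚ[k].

Repeated division with remainder:
  k**4-k**3-23k**2-55k+78 = (k**4+2k**3-8k**2-34k+39) + (-3k**3-15k**2-21k+39)
  k**4+2k**3-8k**2-34k+39 = (-(1/3)k+1)(-3k**3-15k**2-21k+39) + (0)
Last nonzero remainder: -3k**3-15k**2-21k+39. Dividing through by -3 gives the monic gcd k**3+5k**2+7k-13.

k**3+5k**2+7k-13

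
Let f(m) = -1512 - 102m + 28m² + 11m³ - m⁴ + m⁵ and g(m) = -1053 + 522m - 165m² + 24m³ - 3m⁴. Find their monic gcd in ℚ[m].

27 - 3m + m²

Repeated division with remainder:
  m⁵ - m⁴ + 11m³ + 28m² - 102m - 1512 = (-(1/3)m - 7/3)(-3m⁴ + 24m³ - 165m² + 522m - 1053) + (12m³ - 183m² + 765m - 3969)
  -3m⁴ + 24m³ - 165m² + 522m - 1053 = (-(1/4)m - 29/16)(12m³ - 183m² + 765m - 3969) + (-(4887/16)m² + (14661/16)m - 131949/16)
  12m³ - 183m² + 765m - 3969 = (-(64/1629)m + 784/1629)(-(4887/16)m² + (14661/16)m - 131949/16) + (0)
Last nonzero remainder: -(4887/16)m² + (14661/16)m - 131949/16. Dividing through by -4887/16 gives the monic gcd m² - 3m + 27.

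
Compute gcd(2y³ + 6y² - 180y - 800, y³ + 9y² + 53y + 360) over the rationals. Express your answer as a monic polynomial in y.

y + 8

By polynomial division,
  2y³ + 6y² - 180y - 800 = (2)(y³ + 9y² + 53y + 360) + (-12y² - 286y - 1520)
  y³ + 9y² + 53y + 360 = (-(1/12)y + 89/72)(-12y² - 286y - 1520) + ((10075/36)y + 20150/9)
  -12y² - 286y - 1520 = (-(432/10075)y - 1368/2015)((10075/36)y + 20150/9) + (0)
Last nonzero remainder: (10075/36)y + 20150/9. Dividing through by 10075/36 gives the monic gcd y + 8.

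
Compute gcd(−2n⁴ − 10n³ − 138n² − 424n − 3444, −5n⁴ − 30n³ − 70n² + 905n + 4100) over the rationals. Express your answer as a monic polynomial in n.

Euclidean algorithm in ℚ[n]:
  −2n⁴ − 10n³ − 138n² − 424n − 3444 = (2/5)(−5n⁴ − 30n³ − 70n² + 905n + 4100) + (2n³ − 110n² − 786n − 5084)
  −5n⁴ − 30n³ − 70n² + 905n + 4100 = (−(5/2)n − 305/2)(2n³ − 110n² − 786n − 5084) + (−18810n² − 131670n − 771210)
  2n³ − 110n² − 786n − 5084 = (−(1/9405)n + 62/9405)(−18810n² − 131670n − 771210) + (0)
Last nonzero remainder: −18810n² − 131670n − 771210. Dividing through by −18810 gives the monic gcd n² + 7n + 41.

n² + 7n + 41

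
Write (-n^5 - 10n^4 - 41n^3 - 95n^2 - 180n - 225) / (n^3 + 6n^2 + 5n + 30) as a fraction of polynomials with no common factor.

Euclidean algorithm in ℚ[n]:
  -n^5 - 10n^4 - 41n^3 - 95n^2 - 180n - 225 = (-n^2 - 4n - 12)(n^3 + 6n^2 + 5n + 30) + (27n^2 + 135)
  n^3 + 6n^2 + 5n + 30 = ((1/27)n + 2/9)(27n^2 + 135) + (0)
Last nonzero remainder: 27n^2 + 135. Dividing through by 27 gives the monic gcd n^2 + 5.
Cancel n^2 + 5 from numerator and denominator to get the reduced form.

(-n^3 - 10n^2 - 36n - 45)/(n + 6)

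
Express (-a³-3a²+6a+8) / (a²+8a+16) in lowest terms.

Repeated division with remainder:
  -a³-3a²+6a+8 = (-a+5)(a²+8a+16) + (-18a-72)
  a²+8a+16 = (-(1/18)a-2/9)(-18a-72) + (0)
Last nonzero remainder: -18a-72. Dividing through by -18 gives the monic gcd a+4.
Cancel a+4 from numerator and denominator to get the reduced form.

(-a²+a+2)/(a+4)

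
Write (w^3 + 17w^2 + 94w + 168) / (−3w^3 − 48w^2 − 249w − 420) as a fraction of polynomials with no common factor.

(−w − 6)/(3w + 15)

By polynomial division,
  w^3 + 17w^2 + 94w + 168 = (−1/3)(−3w^3 − 48w^2 − 249w − 420) + (w^2 + 11w + 28)
  −3w^3 − 48w^2 − 249w − 420 = (−3w − 15)(w^2 + 11w + 28) + (0)
The last nonzero remainder w^2 + 11w + 28 is already monic.
Cancel w^2 + 11w + 28 from numerator and denominator to get the reduced form.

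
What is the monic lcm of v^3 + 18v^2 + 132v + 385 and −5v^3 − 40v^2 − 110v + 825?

v^4 + 15v^3 + 78v^2 − 11v − 1155

Apply the Euclidean algorithm:
  v^3 + 18v^2 + 132v + 385 = (−1/5)(−5v^3 − 40v^2 − 110v + 825) + (10v^2 + 110v + 550)
  −5v^3 − 40v^2 − 110v + 825 = (−(1/2)v + 3/2)(10v^2 + 110v + 550) + (0)
Last nonzero remainder: 10v^2 + 110v + 550. Dividing through by 10 gives the monic gcd v^2 + 11v + 55.
Then lcm(f, g) = f·g / gcd(f, g); expanding and making the result monic gives the answer.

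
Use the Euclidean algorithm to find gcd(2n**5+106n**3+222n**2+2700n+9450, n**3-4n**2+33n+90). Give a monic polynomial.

By polynomial division,
  2n**5+106n**3+222n**2+2700n+9450 = (2n**2+8n+72)(n**3-4n**2+33n+90) + (66n**2-396n+2970)
  n**3-4n**2+33n+90 = ((1/66)n+1/33)(66n**2-396n+2970) + (0)
Last nonzero remainder: 66n**2-396n+2970. Dividing through by 66 gives the monic gcd n**2-6n+45.

n**2-6n+45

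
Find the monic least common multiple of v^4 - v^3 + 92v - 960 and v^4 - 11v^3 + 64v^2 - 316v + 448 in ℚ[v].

v^6 - 10v^5 + 23v^4 + 78v^3 - 1788v^2 + 9928v - 13440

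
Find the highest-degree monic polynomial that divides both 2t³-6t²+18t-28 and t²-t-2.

t-2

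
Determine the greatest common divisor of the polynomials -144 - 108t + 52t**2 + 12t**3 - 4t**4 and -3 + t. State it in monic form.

-3 + t

Apply the Euclidean algorithm:
  -4t**4 + 12t**3 + 52t**2 - 108t - 144 = (-4t**3 + 52t + 48)(t - 3) + (0)
The last nonzero remainder t - 3 is already monic.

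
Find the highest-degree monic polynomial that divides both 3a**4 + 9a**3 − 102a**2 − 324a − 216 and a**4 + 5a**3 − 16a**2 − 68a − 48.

Repeated division with remainder:
  3a**4 + 9a**3 − 102a**2 − 324a − 216 = (3)(a**4 + 5a**3 − 16a**2 − 68a − 48) + (−6a**3 − 54a**2 − 120a − 72)
  a**4 + 5a**3 − 16a**2 − 68a − 48 = (−(1/6)a + 2/3)(−6a**3 − 54a**2 − 120a − 72) + (0)
Last nonzero remainder: −6a**3 − 54a**2 − 120a − 72. Dividing through by −6 gives the monic gcd a**3 + 9a**2 + 20a + 12.

a**3 + 9a**2 + 20a + 12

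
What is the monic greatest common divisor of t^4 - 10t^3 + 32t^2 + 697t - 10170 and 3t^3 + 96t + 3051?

t^3 + 32t + 1017

Euclidean algorithm in ℚ[t]:
  t^4 - 10t^3 + 32t^2 + 697t - 10170 = ((1/3)t - 10/3)(3t^3 + 96t + 3051) + (0)
Last nonzero remainder: 3t^3 + 96t + 3051. Dividing through by 3 gives the monic gcd t^3 + 32t + 1017.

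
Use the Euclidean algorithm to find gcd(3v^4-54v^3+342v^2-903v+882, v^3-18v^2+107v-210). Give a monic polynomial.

Apply the Euclidean algorithm:
  3v^4-54v^3+342v^2-903v+882 = (3v)(v^3-18v^2+107v-210) + (21v^2-273v+882)
  v^3-18v^2+107v-210 = ((1/21)v-5/21)(21v^2-273v+882) + (0)
Last nonzero remainder: 21v^2-273v+882. Dividing through by 21 gives the monic gcd v^2-13v+42.

v^2-13v+42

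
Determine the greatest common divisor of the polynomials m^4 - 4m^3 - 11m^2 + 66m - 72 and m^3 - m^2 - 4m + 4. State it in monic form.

m - 2

Repeated division with remainder:
  m^4 - 4m^3 - 11m^2 + 66m - 72 = (m - 3)(m^3 - m^2 - 4m + 4) + (-10m^2 + 50m - 60)
  m^3 - m^2 - 4m + 4 = (-(1/10)m - 2/5)(-10m^2 + 50m - 60) + (10m - 20)
  -10m^2 + 50m - 60 = (-m + 3)(10m - 20) + (0)
Last nonzero remainder: 10m - 20. Dividing through by 10 gives the monic gcd m - 2.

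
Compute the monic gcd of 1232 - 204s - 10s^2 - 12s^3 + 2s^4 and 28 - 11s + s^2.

Euclidean algorithm in ℚ[s]:
  2s^4 - 12s^3 - 10s^2 - 204s + 1232 = (2s^2 + 10s + 44)(s^2 - 11s + 28) + (0)
The last nonzero remainder s^2 - 11s + 28 is already monic.

28 - 11s + s^2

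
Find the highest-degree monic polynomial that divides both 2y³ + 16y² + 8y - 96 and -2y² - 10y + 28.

y - 2

By polynomial division,
  2y³ + 16y² + 8y - 96 = (-y - 3)(-2y² - 10y + 28) + (6y - 12)
  -2y² - 10y + 28 = (-(1/3)y - 7/3)(6y - 12) + (0)
Last nonzero remainder: 6y - 12. Dividing through by 6 gives the monic gcd y - 2.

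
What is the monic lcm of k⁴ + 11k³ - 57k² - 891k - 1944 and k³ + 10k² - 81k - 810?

k⁵ + 21k⁴ + 53k³ - 1461k² - 10854k - 19440

Repeated division with remainder:
  k⁴ + 11k³ - 57k² - 891k - 1944 = (k + 1)(k³ + 10k² - 81k - 810) + (14k² - 1134)
  k³ + 10k² - 81k - 810 = ((1/14)k + 5/7)(14k² - 1134) + (0)
Last nonzero remainder: 14k² - 1134. Dividing through by 14 gives the monic gcd k² - 81.
Then lcm(f, g) = f·g / gcd(f, g); expanding and making the result monic gives the answer.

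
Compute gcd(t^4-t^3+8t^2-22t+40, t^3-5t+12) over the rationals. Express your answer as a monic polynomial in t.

t^2-3t+4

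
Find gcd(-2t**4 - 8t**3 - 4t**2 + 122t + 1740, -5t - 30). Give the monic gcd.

Apply the Euclidean algorithm:
  -2t**4 - 8t**3 - 4t**2 + 122t + 1740 = ((2/5)t**3 - (4/5)t**2 + (28/5)t - 58)(-5t - 30) + (0)
Last nonzero remainder: -5t - 30. Dividing through by -5 gives the monic gcd t + 6.

t + 6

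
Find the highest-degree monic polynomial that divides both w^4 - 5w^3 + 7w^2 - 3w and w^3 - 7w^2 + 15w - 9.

w^2 - 4w + 3

Euclidean algorithm in ℚ[w]:
  w^4 - 5w^3 + 7w^2 - 3w = (w + 2)(w^3 - 7w^2 + 15w - 9) + (6w^2 - 24w + 18)
  w^3 - 7w^2 + 15w - 9 = ((1/6)w - 1/2)(6w^2 - 24w + 18) + (0)
Last nonzero remainder: 6w^2 - 24w + 18. Dividing through by 6 gives the monic gcd w^2 - 4w + 3.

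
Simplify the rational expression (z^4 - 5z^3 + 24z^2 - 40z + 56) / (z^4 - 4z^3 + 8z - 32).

By polynomial division,
  z^4 - 5z^3 + 24z^2 - 40z + 56 = (z^4 - 4z^3 + 8z - 32) + (-z^3 + 24z^2 - 48z + 88)
  z^4 - 4z^3 + 8z - 32 = (-z - 20)(-z^3 + 24z^2 - 48z + 88) + (432z^2 - 864z + 1728)
  -z^3 + 24z^2 - 48z + 88 = (-(1/432)z + 11/216)(432z^2 - 864z + 1728) + (0)
Last nonzero remainder: 432z^2 - 864z + 1728. Dividing through by 432 gives the monic gcd z^2 - 2z + 4.
Cancel z^2 - 2z + 4 from numerator and denominator to get the reduced form.

(z^2 - 3z + 14)/(z^2 - 2z - 8)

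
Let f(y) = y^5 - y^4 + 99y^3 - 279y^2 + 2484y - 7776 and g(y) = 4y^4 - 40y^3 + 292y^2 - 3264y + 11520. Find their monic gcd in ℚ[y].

y^2 + 3y + 72

By polynomial division,
  y^5 - y^4 + 99y^3 - 279y^2 + 2484y - 7776 = ((1/4)y + 9/4)(4y^4 - 40y^3 + 292y^2 - 3264y + 11520) + (116y^3 - 120y^2 + 6948y - 33696)
  4y^4 - 40y^3 + 292y^2 - 3264y + 11520 = ((1/29)y - 260/841)(116y^3 - 120y^2 + 6948y - 33696) + ((12880/841)y^2 + (38640/841)y + 927360/841)
  116y^3 - 120y^2 + 6948y - 33696 = ((24389/3220)y - 98397/3220)((12880/841)y^2 + (38640/841)y + 927360/841) + (0)
Last nonzero remainder: (12880/841)y^2 + (38640/841)y + 927360/841. Dividing through by 12880/841 gives the monic gcd y^2 + 3y + 72.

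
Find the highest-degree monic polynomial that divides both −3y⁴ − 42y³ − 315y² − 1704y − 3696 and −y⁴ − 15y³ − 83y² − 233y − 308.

By polynomial division,
  −3y⁴ − 42y³ − 315y² − 1704y − 3696 = (3)(−y⁴ − 15y³ − 83y² − 233y − 308) + (3y³ − 66y² − 1005y − 2772)
  −y⁴ − 15y³ − 83y² − 233y − 308 = (−(1/3)y − 37/3)(3y³ − 66y² − 1005y − 2772) + (−1232y² − 13552y − 34496)
  3y³ − 66y² − 1005y − 2772 = (−(3/1232)y + 9/112)(−1232y² − 13552y − 34496) + (0)
Last nonzero remainder: −1232y² − 13552y − 34496. Dividing through by −1232 gives the monic gcd y² + 11y + 28.

y² + 11y + 28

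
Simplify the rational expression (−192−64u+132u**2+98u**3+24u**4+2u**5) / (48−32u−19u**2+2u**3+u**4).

Apply the Euclidean algorithm:
  2u**5+24u**4+98u**3+132u**2−64u−192 = (2u+20)(u**4+2u**3−19u**2−32u+48) + (96u**3+576u**2+480u−1152)
  u**4+2u**3−19u**2−32u+48 = ((1/96)u−1/24)(96u**3+576u**2+480u−1152) + (0)
Last nonzero remainder: 96u**3+576u**2+480u−1152. Dividing through by 96 gives the monic gcd u**3+6u**2+5u−12.
Cancel u**3+6u**2+5u−12 from numerator and denominator to get the reduced form.

(16+12u+2u**2)/(−4+u)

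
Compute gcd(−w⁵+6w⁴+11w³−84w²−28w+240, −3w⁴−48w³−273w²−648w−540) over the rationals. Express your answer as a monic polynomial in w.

w²+5w+6

By polynomial division,
  −w⁵+6w⁴+11w³−84w²−28w+240 = ((1/3)w−22/3)(−3w⁴−48w³−273w²−648w−540) + (−250w³−1870w²−4600w−3720)
  −3w⁴−48w³−273w²−648w−540 = ((3/250)w+639/6250)(−250w³−1870w²−4600w−3720) + (−(16632/625)w²−(16632/125)w−99792/625)
  −250w³−1870w²−4600w−3720 = ((78125/8316)w+96875/4158)(−(16632/625)w²−(16632/125)w−99792/625) + (0)
Last nonzero remainder: −(16632/625)w²−(16632/125)w−99792/625. Dividing through by −16632/625 gives the monic gcd w²+5w+6.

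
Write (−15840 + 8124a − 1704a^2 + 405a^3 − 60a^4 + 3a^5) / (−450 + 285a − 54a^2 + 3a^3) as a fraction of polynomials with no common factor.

By polynomial division,
  3a^5 − 60a^4 + 405a^3 − 1704a^2 + 8124a − 15840 = (a^2 − 2a + 4)(3a^3 − 54a^2 + 285a − 450) + (−468a^2 + 6084a − 14040)
  3a^3 − 54a^2 + 285a − 450 = (−(1/156)a + 5/156)(−468a^2 + 6084a − 14040) + (0)
Last nonzero remainder: −468a^2 + 6084a − 14040. Dividing through by −468 gives the monic gcd a^2 − 13a + 30.
Cancel a^2 − 13a + 30 from numerator and denominator to get the reduced form.

(−176 + 14a − 7a^2 + a^3)/(−5 + a)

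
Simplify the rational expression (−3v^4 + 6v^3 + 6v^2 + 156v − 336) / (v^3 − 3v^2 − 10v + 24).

(−3v^2 − 12v − 42)/(v + 3)

Apply the Euclidean algorithm:
  −3v^4 + 6v^3 + 6v^2 + 156v − 336 = (−3v − 3)(v^3 − 3v^2 − 10v + 24) + (−33v^2 + 198v − 264)
  v^3 − 3v^2 − 10v + 24 = (−(1/33)v − 1/11)(−33v^2 + 198v − 264) + (0)
Last nonzero remainder: −33v^2 + 198v − 264. Dividing through by −33 gives the monic gcd v^2 − 6v + 8.
Cancel v^2 − 6v + 8 from numerator and denominator to get the reduced form.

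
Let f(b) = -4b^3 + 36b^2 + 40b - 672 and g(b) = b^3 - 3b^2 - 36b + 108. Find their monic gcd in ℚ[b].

Apply the Euclidean algorithm:
  -4b^3 + 36b^2 + 40b - 672 = (-4)(b^3 - 3b^2 - 36b + 108) + (24b^2 - 104b - 240)
  b^3 - 3b^2 - 36b + 108 = ((1/24)b + 1/18)(24b^2 - 104b - 240) + (-(182/9)b + 364/3)
  24b^2 - 104b - 240 = (-(108/91)b - 180/91)(-(182/9)b + 364/3) + (0)
Last nonzero remainder: -(182/9)b + 364/3. Dividing through by -182/9 gives the monic gcd b - 6.

b - 6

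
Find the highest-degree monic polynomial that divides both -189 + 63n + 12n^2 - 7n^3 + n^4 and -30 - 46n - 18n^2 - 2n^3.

3 + n

Repeated division with remainder:
  n^4 - 7n^3 + 12n^2 + 63n - 189 = (-(1/2)n + 8)(-2n^3 - 18n^2 - 46n - 30) + (133n^2 + 416n + 51)
  -2n^3 - 18n^2 - 46n - 30 = (-(2/133)n - 1562/17689)(133n^2 + 416n + 51) + (-(150336/17689)n - 451008/17689)
  133n^2 + 416n + 51 = (-(2352637/150336)n - 300713/150336)(-(150336/17689)n - 451008/17689) + (0)
Last nonzero remainder: -(150336/17689)n - 451008/17689. Dividing through by -150336/17689 gives the monic gcd n + 3.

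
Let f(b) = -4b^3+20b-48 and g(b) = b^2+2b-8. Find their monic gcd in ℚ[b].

Euclidean algorithm in ℚ[b]:
  -4b^3+20b-48 = (-4b+8)(b^2+2b-8) + (-28b+16)
  b^2+2b-8 = (-(1/28)b-9/98)(-28b+16) + (-320/49)
  -28b+16 = ((343/80)b-49/20)(-320/49) + (0)
The last nonzero remainder is the constant -320/49, so the polynomials are coprime and gcd = 1.

1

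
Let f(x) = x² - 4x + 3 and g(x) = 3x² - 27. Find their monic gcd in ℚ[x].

By polynomial division,
  x² - 4x + 3 = (1/3)(3x² - 27) + (-4x + 12)
  3x² - 27 = (-(3/4)x - 9/4)(-4x + 12) + (0)
Last nonzero remainder: -4x + 12. Dividing through by -4 gives the monic gcd x - 3.

x - 3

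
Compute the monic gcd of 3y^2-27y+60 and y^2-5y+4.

y-4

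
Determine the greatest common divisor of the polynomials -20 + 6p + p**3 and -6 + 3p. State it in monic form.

By polynomial division,
  p**3 + 6p - 20 = ((1/3)p**2 + (2/3)p + 10/3)(3p - 6) + (0)
Last nonzero remainder: 3p - 6. Dividing through by 3 gives the monic gcd p - 2.

-2 + p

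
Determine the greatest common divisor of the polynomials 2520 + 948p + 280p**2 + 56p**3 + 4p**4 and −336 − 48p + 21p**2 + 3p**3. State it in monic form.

7 + p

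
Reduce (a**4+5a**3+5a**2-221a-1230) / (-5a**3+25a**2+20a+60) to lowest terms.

Euclidean algorithm in ℚ[a]:
  a**4+5a**3+5a**2-221a-1230 = (-(1/5)a-2)(-5a**3+25a**2+20a+60) + (59a**2-169a-1110)
  -5a**3+25a**2+20a+60 = (-(5/59)a+630/3481)(59a**2-169a-1110) + (-(151360/3481)a+908160/3481)
  59a**2-169a-1110 = (-(205379/151360)a-128797/30272)(-(151360/3481)a+908160/3481) + (0)
Last nonzero remainder: -(151360/3481)a+908160/3481. Dividing through by -151360/3481 gives the monic gcd a-6.
Cancel a-6 from numerator and denominator to get the reduced form.

(-a**3-11a**2-71a-205)/(5a**2+5a+10)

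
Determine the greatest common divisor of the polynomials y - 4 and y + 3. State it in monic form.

1

Apply the Euclidean algorithm:
  y - 4 = (y + 3) + (-7)
  y + 3 = (-(1/7)y - 3/7)(-7) + (0)
The last nonzero remainder is the constant -7, so the polynomials are coprime and gcd = 1.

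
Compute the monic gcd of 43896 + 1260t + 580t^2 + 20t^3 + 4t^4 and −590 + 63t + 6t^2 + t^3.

Apply the Euclidean algorithm:
  4t^4 + 20t^3 + 580t^2 + 1260t + 43896 = (4t − 4)(t^3 + 6t^2 + 63t − 590) + (352t^2 + 3872t + 41536)
  t^3 + 6t^2 + 63t − 590 = ((1/352)t − 5/352)(352t^2 + 3872t + 41536) + (0)
Last nonzero remainder: 352t^2 + 3872t + 41536. Dividing through by 352 gives the monic gcd t^2 + 11t + 118.

118 + 11t + t^2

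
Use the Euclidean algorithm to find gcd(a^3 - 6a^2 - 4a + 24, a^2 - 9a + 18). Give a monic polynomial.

By polynomial division,
  a^3 - 6a^2 - 4a + 24 = (a + 3)(a^2 - 9a + 18) + (5a - 30)
  a^2 - 9a + 18 = ((1/5)a - 3/5)(5a - 30) + (0)
Last nonzero remainder: 5a - 30. Dividing through by 5 gives the monic gcd a - 6.

a - 6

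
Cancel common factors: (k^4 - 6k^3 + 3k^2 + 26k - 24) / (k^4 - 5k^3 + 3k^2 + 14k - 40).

(k^2 - 4k + 3)/(k^2 - 3k + 5)

Repeated division with remainder:
  k^4 - 6k^3 + 3k^2 + 26k - 24 = (k^4 - 5k^3 + 3k^2 + 14k - 40) + (-k^3 + 12k + 16)
  k^4 - 5k^3 + 3k^2 + 14k - 40 = (-k + 5)(-k^3 + 12k + 16) + (15k^2 - 30k - 120)
  -k^3 + 12k + 16 = (-(1/15)k - 2/15)(15k^2 - 30k - 120) + (0)
Last nonzero remainder: 15k^2 - 30k - 120. Dividing through by 15 gives the monic gcd k^2 - 2k - 8.
Cancel k^2 - 2k - 8 from numerator and denominator to get the reduced form.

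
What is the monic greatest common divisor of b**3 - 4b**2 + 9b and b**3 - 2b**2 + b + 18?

b**2 - 4b + 9

Euclidean algorithm in ℚ[b]:
  b**3 - 4b**2 + 9b = (b**3 - 2b**2 + b + 18) + (-2b**2 + 8b - 18)
  b**3 - 2b**2 + b + 18 = (-(1/2)b - 1)(-2b**2 + 8b - 18) + (0)
Last nonzero remainder: -2b**2 + 8b - 18. Dividing through by -2 gives the monic gcd b**2 - 4b + 9.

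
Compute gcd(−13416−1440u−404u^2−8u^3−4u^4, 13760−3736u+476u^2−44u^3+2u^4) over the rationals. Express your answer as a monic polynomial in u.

86−4u+u^2

Apply the Euclidean algorithm:
  −4u^4−8u^3−404u^2−1440u−13416 = (−2)(2u^4−44u^3+476u^2−3736u+13760) + (−96u^3+548u^2−8912u+14104)
  2u^4−44u^3+476u^2−3736u+13760 = (−(1/48)u+391/1152)(−96u^3+548u^2−8912u+14104) + ((30049/288)u^2−(30049/72)u+1292107/144)
  −96u^3+548u^2−8912u+14104 = (−(27648/30049)u+47232/30049)((30049/288)u^2−(30049/72)u+1292107/144) + (0)
Last nonzero remainder: (30049/288)u^2−(30049/72)u+1292107/144. Dividing through by 30049/288 gives the monic gcd u^2−4u+86.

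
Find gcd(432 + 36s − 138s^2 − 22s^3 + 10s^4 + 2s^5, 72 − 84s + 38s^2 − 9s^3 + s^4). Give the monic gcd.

6 − 5s + s^2

By polynomial division,
  2s^5 + 10s^4 − 22s^3 − 138s^2 + 36s + 432 = (2s + 28)(s^4 − 9s^3 + 38s^2 − 84s + 72) + (154s^3 − 1034s^2 + 2244s − 1584)
  s^4 − 9s^3 + 38s^2 − 84s + 72 = ((1/154)s − 8/539)(154s^3 − 1034s^2 + 2244s − 1584) + ((396/49)s^2 − (1980/49)s + 2376/49)
  154s^3 − 1034s^2 + 2244s − 1584 = ((343/18)s − 98/3)((396/49)s^2 − (1980/49)s + 2376/49) + (0)
Last nonzero remainder: (396/49)s^2 − (1980/49)s + 2376/49. Dividing through by 396/49 gives the monic gcd s^2 − 5s + 6.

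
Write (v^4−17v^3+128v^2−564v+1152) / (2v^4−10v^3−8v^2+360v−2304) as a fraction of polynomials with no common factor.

By polynomial division,
  v^4−17v^3+128v^2−564v+1152 = (1/2)(2v^4−10v^3−8v^2+360v−2304) + (−12v^3+132v^2−744v+2304)
  2v^4−10v^3−8v^2+360v−2304 = (−(1/6)v−1)(−12v^3+132v^2−744v+2304) + (0)
Last nonzero remainder: −12v^3+132v^2−744v+2304. Dividing through by −12 gives the monic gcd v^3−11v^2+62v−192.
Cancel v^3−11v^2+62v−192 from numerator and denominator to get the reduced form.

(v−6)/(2v+12)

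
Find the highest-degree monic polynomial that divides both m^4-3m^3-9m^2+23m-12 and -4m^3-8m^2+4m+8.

Repeated division with remainder:
  m^4-3m^3-9m^2+23m-12 = (-(1/4)m+5/4)(-4m^3-8m^2+4m+8) + (2m^2+20m-22)
  -4m^3-8m^2+4m+8 = (-2m+16)(2m^2+20m-22) + (-360m+360)
  2m^2+20m-22 = (-(1/180)m-11/180)(-360m+360) + (0)
Last nonzero remainder: -360m+360. Dividing through by -360 gives the monic gcd m-1.

m-1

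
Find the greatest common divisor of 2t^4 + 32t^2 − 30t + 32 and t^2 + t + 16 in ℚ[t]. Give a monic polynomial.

t^2 + t + 16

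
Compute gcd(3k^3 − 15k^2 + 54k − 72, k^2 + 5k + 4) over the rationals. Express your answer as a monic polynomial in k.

By polynomial division,
  3k^3 − 15k^2 + 54k − 72 = (3k − 30)(k^2 + 5k + 4) + (192k + 48)
  k^2 + 5k + 4 = ((1/192)k + 19/768)(192k + 48) + (45/16)
  192k + 48 = ((1024/15)k + 256/15)(45/16) + (0)
The last nonzero remainder is the constant 45/16, so the polynomials are coprime and gcd = 1.

1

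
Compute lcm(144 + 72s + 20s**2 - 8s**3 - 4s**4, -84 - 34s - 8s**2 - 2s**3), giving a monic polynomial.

Euclidean algorithm in ℚ[s]:
  -4s**4 - 8s**3 + 20s**2 + 72s + 144 = (2s - 4)(-2s**3 - 8s**2 - 34s - 84) + (56s**2 + 104s - 192)
  -2s**3 - 8s**2 - 34s - 84 = (-(1/28)s - 15/196)(56s**2 + 104s - 192) + (-(1612/49)s - 4836/49)
  56s**2 + 104s - 192 = (-(686/403)s + 784/403)(-(1612/49)s - 4836/49) + (0)
Last nonzero remainder: -(1612/49)s - 4836/49. Dividing through by -1612/49 gives the monic gcd s + 3.
Then lcm(f, g) = f·g / gcd(f, g); expanding and making the result monic gives the answer.

-504 - 288s - 124s**2 + 5s**3 + 11s**4 + 3s**5 + s**6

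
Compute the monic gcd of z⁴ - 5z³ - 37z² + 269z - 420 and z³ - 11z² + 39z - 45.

z² - 8z + 15

Repeated division with remainder:
  z⁴ - 5z³ - 37z² + 269z - 420 = (z + 6)(z³ - 11z² + 39z - 45) + (-10z² + 80z - 150)
  z³ - 11z² + 39z - 45 = (-(1/10)z + 3/10)(-10z² + 80z - 150) + (0)
Last nonzero remainder: -10z² + 80z - 150. Dividing through by -10 gives the monic gcd z² - 8z + 15.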